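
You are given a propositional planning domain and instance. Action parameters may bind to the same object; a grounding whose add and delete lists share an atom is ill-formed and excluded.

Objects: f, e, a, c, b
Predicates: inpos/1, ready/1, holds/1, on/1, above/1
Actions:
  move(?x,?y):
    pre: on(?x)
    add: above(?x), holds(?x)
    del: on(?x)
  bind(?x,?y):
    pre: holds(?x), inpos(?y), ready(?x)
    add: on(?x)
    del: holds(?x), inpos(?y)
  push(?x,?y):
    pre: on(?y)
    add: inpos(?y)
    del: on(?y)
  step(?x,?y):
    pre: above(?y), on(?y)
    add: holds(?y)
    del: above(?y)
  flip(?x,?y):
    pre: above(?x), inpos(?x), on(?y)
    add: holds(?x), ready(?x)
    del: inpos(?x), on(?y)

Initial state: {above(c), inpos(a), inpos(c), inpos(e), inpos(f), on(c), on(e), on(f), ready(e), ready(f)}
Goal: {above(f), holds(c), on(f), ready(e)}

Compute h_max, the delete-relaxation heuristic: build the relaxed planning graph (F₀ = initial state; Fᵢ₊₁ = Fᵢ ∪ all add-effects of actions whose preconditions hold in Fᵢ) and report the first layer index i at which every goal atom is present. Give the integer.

1

F0 = init (10 atoms)
F1 = F0 ∪ {above(e), above(f), holds(c), holds(e), holds(f), ready(c)}  (16 atoms)
goal ⊆ F1  ⇒  h_max = 1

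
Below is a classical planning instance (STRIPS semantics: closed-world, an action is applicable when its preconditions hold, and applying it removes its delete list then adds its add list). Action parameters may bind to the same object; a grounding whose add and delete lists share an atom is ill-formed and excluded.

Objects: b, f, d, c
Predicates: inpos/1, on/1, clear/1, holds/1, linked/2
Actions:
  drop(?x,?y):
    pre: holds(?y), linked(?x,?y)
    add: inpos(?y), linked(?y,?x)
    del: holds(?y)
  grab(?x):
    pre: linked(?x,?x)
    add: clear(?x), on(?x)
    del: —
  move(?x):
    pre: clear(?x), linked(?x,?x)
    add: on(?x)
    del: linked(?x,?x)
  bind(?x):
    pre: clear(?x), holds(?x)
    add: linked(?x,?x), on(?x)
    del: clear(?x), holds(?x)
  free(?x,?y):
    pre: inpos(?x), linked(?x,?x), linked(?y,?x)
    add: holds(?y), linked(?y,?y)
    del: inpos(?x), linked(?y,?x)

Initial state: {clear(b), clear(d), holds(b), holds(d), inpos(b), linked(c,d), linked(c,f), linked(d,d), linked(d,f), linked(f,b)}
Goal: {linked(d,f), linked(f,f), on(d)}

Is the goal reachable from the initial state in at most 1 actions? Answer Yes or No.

No

1. grab(d)  →  {clear(b), clear(d), holds(b), holds(d), inpos(b), linked(c,d), linked(c,f), linked(d,d), linked(d,f), linked(f,b), on(d)}
2. bind(b)  →  {clear(d), holds(d), inpos(b), linked(b,b), linked(c,d), linked(c,f), linked(d,d), linked(d,f), linked(f,b), on(b), on(d)}
3. free(b,f)  →  {clear(d), holds(d), holds(f), linked(b,b), linked(c,d), linked(c,f), linked(d,d), linked(d,f), linked(f,f), on(b), on(d)}
optimal plan length = 3; 3 > 1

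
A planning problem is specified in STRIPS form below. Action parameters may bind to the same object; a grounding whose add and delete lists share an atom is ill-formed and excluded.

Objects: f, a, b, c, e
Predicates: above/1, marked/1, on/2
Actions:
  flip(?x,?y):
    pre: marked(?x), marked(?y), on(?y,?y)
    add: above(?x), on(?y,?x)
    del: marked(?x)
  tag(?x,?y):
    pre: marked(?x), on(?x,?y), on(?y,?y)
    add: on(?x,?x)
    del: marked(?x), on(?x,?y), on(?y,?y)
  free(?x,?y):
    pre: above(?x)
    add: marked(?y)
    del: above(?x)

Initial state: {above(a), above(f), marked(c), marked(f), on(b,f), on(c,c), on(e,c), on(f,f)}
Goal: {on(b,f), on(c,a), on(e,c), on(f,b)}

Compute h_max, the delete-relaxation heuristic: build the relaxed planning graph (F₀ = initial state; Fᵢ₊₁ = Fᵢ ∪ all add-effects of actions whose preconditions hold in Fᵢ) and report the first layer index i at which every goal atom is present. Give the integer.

F0 = init (8 atoms)
F1 = F0 ∪ {above(c), marked(a), marked(b), marked(e), on(c,f), on(f,c)}  (14 atoms)
F2 = F1 ∪ {above(b), above(e), on(b,b), on(c,a), on(c,b), on(c,e), on(e,e), on(f,a), on(f,b), on(f,e)}  (24 atoms)
goal ⊆ F2  ⇒  h_max = 2

2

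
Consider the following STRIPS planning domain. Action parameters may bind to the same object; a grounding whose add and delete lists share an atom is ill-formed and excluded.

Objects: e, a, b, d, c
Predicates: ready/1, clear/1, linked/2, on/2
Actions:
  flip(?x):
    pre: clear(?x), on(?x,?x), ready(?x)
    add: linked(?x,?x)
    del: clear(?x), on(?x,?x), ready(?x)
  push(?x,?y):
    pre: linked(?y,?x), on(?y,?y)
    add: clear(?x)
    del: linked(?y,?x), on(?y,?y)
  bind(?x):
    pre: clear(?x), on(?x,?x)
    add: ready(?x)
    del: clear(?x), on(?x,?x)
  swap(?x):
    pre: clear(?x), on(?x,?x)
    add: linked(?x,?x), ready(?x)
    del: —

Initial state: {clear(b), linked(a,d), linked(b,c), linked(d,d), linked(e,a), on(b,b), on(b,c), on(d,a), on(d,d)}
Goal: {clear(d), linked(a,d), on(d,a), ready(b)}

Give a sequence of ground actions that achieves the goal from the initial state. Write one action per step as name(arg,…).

push(d,d); bind(b)

1. push(d,d)  →  {clear(b), clear(d), linked(a,d), linked(b,c), linked(e,a), on(b,b), on(b,c), on(d,a)}
2. bind(b)  →  {clear(d), linked(a,d), linked(b,c), linked(e,a), on(b,c), on(d,a), ready(b)}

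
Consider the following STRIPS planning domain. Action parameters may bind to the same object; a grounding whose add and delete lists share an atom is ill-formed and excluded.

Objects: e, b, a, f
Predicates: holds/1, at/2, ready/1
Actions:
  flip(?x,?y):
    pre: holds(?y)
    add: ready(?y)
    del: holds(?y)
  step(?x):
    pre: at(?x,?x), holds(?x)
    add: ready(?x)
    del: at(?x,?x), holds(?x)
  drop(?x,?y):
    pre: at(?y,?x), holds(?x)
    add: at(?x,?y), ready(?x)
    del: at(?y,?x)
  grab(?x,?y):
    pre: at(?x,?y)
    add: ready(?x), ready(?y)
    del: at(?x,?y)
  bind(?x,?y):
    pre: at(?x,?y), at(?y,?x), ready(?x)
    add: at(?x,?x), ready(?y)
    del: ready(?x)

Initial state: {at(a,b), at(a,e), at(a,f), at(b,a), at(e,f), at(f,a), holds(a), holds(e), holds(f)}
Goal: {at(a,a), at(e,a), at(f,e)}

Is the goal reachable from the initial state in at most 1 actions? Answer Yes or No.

1. flip(e,a)  →  {at(a,b), at(a,e), at(a,f), at(b,a), at(e,f), at(f,a), holds(e), holds(f), ready(a)}
2. drop(e,a)  →  {at(a,b), at(a,f), at(b,a), at(e,a), at(e,f), at(f,a), holds(e), holds(f), ready(a), ready(e)}
3. drop(f,e)  →  {at(a,b), at(a,f), at(b,a), at(e,a), at(f,a), at(f,e), holds(e), holds(f), ready(a), ready(e), ready(f)}
4. bind(a,b)  →  {at(a,a), at(a,b), at(a,f), at(b,a), at(e,a), at(f,a), at(f,e), holds(e), holds(f), ready(b), ready(e), ready(f)}
optimal plan length = 4; 4 > 1

No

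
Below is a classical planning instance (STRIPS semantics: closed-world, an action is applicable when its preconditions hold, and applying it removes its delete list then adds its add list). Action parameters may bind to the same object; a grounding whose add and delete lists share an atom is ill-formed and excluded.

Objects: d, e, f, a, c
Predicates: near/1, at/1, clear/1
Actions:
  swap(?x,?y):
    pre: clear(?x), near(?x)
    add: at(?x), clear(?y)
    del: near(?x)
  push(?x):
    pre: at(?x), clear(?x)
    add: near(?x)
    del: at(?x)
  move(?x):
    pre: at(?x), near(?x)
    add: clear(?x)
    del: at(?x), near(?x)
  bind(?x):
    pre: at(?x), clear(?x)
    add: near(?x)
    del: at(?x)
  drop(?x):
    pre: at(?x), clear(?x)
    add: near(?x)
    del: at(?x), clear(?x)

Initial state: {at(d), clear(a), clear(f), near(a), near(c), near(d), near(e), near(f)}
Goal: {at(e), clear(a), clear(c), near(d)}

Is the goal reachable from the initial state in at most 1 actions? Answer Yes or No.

No

1. swap(f,e)  →  {at(d), at(f), clear(a), clear(e), clear(f), near(a), near(c), near(d), near(e)}
2. swap(e,c)  →  {at(d), at(e), at(f), clear(a), clear(c), clear(e), clear(f), near(a), near(c), near(d)}
optimal plan length = 2; 2 > 1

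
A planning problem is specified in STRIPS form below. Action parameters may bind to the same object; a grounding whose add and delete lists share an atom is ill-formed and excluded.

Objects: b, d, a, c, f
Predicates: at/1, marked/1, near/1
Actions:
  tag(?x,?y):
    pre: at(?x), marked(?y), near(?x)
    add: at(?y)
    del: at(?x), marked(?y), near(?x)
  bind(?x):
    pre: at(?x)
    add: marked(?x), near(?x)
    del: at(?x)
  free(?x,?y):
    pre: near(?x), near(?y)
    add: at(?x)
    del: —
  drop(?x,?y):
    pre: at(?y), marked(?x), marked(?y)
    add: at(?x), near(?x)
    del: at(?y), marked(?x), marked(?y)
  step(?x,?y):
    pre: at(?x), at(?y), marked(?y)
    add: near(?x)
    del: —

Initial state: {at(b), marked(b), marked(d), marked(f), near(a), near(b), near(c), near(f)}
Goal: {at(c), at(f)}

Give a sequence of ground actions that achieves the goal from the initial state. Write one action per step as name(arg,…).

1. tag(b,f)  →  {at(f), marked(b), marked(d), near(a), near(c), near(f)}
2. free(c,a)  →  {at(c), at(f), marked(b), marked(d), near(a), near(c), near(f)}

tag(b,f); free(c,a)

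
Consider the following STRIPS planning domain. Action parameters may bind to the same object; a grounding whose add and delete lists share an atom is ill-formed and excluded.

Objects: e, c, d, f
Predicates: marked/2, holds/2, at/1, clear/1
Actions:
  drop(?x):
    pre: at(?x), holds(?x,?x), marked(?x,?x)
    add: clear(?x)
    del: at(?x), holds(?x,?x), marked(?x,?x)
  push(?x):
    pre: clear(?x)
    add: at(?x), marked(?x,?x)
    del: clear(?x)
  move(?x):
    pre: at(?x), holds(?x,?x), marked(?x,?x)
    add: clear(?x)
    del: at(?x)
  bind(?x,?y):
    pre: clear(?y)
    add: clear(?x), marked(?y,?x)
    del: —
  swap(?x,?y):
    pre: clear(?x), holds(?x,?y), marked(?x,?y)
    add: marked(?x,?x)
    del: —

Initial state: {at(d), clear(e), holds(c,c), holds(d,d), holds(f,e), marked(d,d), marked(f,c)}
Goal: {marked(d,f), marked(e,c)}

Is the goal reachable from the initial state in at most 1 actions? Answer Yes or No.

1. drop(d)  →  {clear(d), clear(e), holds(c,c), holds(f,e), marked(f,c)}
2. bind(c,e)  →  {clear(c), clear(d), clear(e), holds(c,c), holds(f,e), marked(e,c), marked(f,c)}
3. bind(f,d)  →  {clear(c), clear(d), clear(e), clear(f), holds(c,c), holds(f,e), marked(d,f), marked(e,c), marked(f,c)}
optimal plan length = 3; 3 > 1

No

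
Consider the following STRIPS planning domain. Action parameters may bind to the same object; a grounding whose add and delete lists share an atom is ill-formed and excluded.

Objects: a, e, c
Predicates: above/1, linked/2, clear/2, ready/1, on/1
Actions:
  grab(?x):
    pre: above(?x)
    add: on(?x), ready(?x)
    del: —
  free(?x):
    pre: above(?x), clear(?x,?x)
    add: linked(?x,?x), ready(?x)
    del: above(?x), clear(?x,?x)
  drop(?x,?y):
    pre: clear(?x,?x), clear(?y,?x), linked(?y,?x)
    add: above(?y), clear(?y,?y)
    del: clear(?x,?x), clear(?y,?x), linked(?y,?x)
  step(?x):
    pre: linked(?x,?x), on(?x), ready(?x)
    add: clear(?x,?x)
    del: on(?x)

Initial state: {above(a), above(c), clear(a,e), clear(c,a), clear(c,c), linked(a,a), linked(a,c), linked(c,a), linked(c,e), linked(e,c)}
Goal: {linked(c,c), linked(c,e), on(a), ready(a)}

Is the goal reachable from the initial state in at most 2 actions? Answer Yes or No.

1. grab(a)  →  {above(a), above(c), clear(a,e), clear(c,a), clear(c,c), linked(a,a), linked(a,c), linked(c,a), linked(c,e), linked(e,c), on(a), ready(a)}
2. free(c)  →  {above(a), clear(a,e), clear(c,a), linked(a,a), linked(a,c), linked(c,a), linked(c,c), linked(c,e), linked(e,c), on(a), ready(a), ready(c)}
optimal plan length = 2; 2 ≤ 2

Yes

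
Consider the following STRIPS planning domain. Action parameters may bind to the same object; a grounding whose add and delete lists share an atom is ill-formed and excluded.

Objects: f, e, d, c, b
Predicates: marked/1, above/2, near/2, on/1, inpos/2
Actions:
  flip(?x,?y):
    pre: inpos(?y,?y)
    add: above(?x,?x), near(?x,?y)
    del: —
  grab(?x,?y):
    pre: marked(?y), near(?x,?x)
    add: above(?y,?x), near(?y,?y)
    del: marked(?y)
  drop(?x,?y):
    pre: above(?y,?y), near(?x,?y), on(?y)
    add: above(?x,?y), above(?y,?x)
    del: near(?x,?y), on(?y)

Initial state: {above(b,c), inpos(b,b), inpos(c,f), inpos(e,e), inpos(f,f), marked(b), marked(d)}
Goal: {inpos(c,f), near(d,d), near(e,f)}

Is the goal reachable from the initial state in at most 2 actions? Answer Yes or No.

No

1. flip(f,f)  →  {above(b,c), above(f,f), inpos(b,b), inpos(c,f), inpos(e,e), inpos(f,f), marked(b), marked(d), near(f,f)}
2. flip(e,f)  →  {above(b,c), above(e,e), above(f,f), inpos(b,b), inpos(c,f), inpos(e,e), inpos(f,f), marked(b), marked(d), near(e,f), near(f,f)}
3. grab(f,d)  →  {above(b,c), above(d,f), above(e,e), above(f,f), inpos(b,b), inpos(c,f), inpos(e,e), inpos(f,f), marked(b), near(d,d), near(e,f), near(f,f)}
optimal plan length = 3; 3 > 2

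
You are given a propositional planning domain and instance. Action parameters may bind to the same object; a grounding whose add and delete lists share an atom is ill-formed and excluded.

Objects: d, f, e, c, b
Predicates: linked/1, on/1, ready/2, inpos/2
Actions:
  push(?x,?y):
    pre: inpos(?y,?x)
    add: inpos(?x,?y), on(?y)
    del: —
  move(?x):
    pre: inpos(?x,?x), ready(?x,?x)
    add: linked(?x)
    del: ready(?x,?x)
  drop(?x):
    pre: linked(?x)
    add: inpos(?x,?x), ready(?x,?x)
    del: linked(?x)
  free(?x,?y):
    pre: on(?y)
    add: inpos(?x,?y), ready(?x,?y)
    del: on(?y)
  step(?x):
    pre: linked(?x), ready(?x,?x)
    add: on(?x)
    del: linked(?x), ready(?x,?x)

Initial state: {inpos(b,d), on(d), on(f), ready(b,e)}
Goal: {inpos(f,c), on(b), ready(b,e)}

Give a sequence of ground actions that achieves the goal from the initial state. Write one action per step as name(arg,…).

1. push(d,b)  →  {inpos(b,d), inpos(d,b), on(b), on(d), on(f), ready(b,e)}
2. free(c,f)  →  {inpos(b,d), inpos(c,f), inpos(d,b), on(b), on(d), ready(b,e), ready(c,f)}
3. push(f,c)  →  {inpos(b,d), inpos(c,f), inpos(d,b), inpos(f,c), on(b), on(c), on(d), ready(b,e), ready(c,f)}

push(d,b); free(c,f); push(f,c)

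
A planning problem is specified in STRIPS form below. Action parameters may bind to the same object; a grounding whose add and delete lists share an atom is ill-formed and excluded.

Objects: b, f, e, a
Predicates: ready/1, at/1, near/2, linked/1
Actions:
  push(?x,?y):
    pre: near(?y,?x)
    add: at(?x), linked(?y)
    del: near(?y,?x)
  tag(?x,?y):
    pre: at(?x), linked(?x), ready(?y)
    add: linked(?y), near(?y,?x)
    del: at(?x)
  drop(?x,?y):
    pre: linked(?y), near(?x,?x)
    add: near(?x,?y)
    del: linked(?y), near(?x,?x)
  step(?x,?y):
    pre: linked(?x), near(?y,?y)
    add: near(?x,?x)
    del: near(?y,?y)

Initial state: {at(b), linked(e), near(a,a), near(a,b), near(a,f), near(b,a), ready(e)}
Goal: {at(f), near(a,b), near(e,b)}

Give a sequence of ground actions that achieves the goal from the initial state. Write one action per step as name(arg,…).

push(f,a); push(a,b); tag(b,e)

1. push(f,a)  →  {at(b), at(f), linked(a), linked(e), near(a,a), near(a,b), near(b,a), ready(e)}
2. push(a,b)  →  {at(a), at(b), at(f), linked(a), linked(b), linked(e), near(a,a), near(a,b), ready(e)}
3. tag(b,e)  →  {at(a), at(f), linked(a), linked(b), linked(e), near(a,a), near(a,b), near(e,b), ready(e)}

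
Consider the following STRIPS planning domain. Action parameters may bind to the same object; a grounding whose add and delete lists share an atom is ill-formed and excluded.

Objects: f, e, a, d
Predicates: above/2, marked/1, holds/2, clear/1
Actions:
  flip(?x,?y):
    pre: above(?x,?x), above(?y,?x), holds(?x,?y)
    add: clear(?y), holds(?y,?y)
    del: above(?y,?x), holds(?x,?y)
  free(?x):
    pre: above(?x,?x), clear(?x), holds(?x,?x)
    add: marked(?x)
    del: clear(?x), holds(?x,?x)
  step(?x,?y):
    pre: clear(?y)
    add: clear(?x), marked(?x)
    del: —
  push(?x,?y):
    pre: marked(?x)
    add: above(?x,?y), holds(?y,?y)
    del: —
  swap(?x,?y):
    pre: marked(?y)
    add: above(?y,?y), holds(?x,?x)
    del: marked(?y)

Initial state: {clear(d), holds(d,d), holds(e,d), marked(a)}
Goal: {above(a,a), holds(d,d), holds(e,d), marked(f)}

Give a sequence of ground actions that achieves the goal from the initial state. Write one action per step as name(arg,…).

step(f,d); push(a,a)

1. step(f,d)  →  {clear(d), clear(f), holds(d,d), holds(e,d), marked(a), marked(f)}
2. push(a,a)  →  {above(a,a), clear(d), clear(f), holds(a,a), holds(d,d), holds(e,d), marked(a), marked(f)}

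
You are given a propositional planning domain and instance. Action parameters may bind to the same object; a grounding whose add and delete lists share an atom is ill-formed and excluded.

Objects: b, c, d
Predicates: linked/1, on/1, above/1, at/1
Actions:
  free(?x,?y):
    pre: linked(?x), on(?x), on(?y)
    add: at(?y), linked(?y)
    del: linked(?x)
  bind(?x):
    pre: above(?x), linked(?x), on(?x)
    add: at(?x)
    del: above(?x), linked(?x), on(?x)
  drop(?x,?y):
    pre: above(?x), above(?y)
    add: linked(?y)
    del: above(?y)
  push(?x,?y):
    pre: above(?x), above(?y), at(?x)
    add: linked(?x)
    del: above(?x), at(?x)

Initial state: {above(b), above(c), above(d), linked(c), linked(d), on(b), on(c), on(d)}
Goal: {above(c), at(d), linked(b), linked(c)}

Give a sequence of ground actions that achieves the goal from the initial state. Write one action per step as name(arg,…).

bind(d); drop(b,b)

1. bind(d)  →  {above(b), above(c), at(d), linked(c), on(b), on(c)}
2. drop(b,b)  →  {above(c), at(d), linked(b), linked(c), on(b), on(c)}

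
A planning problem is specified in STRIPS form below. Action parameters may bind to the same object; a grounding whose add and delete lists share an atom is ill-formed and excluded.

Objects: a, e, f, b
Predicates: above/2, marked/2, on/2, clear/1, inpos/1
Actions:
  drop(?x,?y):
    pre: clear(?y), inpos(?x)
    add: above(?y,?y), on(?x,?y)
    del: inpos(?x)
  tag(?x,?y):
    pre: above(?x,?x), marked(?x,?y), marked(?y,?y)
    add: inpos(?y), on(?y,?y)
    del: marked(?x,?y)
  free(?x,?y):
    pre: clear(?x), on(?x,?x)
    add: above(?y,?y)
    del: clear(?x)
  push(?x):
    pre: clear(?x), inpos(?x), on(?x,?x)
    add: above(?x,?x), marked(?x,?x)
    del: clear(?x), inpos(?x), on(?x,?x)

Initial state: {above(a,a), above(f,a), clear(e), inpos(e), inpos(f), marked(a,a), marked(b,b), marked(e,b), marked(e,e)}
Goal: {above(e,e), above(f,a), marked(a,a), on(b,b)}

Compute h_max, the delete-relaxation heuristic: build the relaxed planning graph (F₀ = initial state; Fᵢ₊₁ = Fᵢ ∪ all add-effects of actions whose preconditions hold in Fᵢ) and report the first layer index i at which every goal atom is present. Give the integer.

F0 = init (9 atoms)
F1 = F0 ∪ {above(e,e), inpos(a), on(a,a), on(e,e), on(f,e)}  (14 atoms)
F2 = F1 ∪ {above(b,b), above(f,f), inpos(b), on(a,e), on(b,b)}  (19 atoms)
goal ⊆ F2  ⇒  h_max = 2

2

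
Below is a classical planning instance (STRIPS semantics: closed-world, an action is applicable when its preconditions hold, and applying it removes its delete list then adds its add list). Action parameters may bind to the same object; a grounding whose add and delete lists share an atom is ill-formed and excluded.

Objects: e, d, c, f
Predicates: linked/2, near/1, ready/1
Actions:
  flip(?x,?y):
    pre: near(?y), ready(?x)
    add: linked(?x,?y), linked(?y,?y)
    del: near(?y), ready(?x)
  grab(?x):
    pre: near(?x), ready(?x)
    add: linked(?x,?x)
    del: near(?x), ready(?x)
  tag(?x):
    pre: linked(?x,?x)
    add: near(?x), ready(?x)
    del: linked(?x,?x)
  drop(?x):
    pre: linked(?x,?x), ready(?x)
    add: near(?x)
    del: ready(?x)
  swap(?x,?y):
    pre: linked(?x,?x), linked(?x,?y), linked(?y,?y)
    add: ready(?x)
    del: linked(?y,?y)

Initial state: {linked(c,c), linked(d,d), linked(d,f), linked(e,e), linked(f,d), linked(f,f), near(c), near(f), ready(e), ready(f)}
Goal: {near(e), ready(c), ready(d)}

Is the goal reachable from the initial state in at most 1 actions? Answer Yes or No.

1. tag(e)  →  {linked(c,c), linked(d,d), linked(d,f), linked(f,d), linked(f,f), near(c), near(e), near(f), ready(e), ready(f)}
2. tag(d)  →  {linked(c,c), linked(d,f), linked(f,d), linked(f,f), near(c), near(d), near(e), near(f), ready(d), ready(e), ready(f)}
3. tag(c)  →  {linked(d,f), linked(f,d), linked(f,f), near(c), near(d), near(e), near(f), ready(c), ready(d), ready(e), ready(f)}
optimal plan length = 3; 3 > 1

No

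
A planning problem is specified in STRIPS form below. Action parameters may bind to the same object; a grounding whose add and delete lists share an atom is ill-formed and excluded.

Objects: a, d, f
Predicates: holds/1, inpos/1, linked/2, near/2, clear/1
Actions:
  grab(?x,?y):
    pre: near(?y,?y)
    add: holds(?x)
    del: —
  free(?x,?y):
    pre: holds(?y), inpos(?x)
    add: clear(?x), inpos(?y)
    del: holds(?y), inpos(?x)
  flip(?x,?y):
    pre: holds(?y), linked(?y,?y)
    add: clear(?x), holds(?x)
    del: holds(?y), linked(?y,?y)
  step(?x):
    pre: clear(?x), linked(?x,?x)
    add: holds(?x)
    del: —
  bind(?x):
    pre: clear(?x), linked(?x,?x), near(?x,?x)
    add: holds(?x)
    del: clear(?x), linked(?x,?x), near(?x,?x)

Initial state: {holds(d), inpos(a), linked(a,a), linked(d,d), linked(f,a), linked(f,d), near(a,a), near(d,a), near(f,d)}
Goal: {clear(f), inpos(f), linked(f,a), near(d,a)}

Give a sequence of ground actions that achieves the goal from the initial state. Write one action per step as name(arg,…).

1. flip(f,d)  →  {clear(f), holds(f), inpos(a), linked(a,a), linked(f,a), linked(f,d), near(a,a), near(d,a), near(f,d)}
2. free(a,f)  →  {clear(a), clear(f), inpos(f), linked(a,a), linked(f,a), linked(f,d), near(a,a), near(d,a), near(f,d)}

flip(f,d); free(a,f)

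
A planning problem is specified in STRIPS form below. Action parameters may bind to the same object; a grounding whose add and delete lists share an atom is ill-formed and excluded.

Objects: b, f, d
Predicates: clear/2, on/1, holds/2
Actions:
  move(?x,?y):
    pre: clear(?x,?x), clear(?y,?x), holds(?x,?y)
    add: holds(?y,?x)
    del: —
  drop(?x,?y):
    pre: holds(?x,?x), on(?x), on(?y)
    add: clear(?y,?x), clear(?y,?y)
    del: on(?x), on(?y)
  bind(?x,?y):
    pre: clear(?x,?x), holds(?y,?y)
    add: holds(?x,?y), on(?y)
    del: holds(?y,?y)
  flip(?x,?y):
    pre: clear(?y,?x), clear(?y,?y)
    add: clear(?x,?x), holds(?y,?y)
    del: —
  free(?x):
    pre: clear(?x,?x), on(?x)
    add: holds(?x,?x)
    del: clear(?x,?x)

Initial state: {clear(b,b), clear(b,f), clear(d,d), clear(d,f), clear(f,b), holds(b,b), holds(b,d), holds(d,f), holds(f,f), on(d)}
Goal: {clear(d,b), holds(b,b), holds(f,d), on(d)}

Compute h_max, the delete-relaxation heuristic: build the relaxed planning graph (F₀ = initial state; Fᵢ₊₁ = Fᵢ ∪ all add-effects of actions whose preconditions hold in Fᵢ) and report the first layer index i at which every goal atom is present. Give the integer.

2

F0 = init (10 atoms)
F1 = F0 ∪ {clear(f,f), holds(b,f), holds(d,b), holds(d,d), on(b), on(f)}  (16 atoms)
F2 = F1 ∪ {clear(b,d), clear(d,b), clear(f,d), holds(f,b), holds(f,d)}  (21 atoms)
goal ⊆ F2  ⇒  h_max = 2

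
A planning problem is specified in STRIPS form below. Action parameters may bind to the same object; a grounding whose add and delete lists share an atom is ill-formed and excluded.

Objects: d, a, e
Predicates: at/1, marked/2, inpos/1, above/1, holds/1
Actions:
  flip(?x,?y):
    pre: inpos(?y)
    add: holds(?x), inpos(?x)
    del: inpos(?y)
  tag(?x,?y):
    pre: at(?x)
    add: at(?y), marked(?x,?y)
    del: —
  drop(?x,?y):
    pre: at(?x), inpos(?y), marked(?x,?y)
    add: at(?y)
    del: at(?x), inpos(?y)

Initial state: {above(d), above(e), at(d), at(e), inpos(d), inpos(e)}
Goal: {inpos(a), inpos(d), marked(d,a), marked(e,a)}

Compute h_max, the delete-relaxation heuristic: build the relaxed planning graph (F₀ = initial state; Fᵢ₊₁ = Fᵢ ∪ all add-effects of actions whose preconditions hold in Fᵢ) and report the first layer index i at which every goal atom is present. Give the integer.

1

F0 = init (6 atoms)
F1 = F0 ∪ {at(a), holds(a), holds(d), holds(e), inpos(a), marked(d,a), marked(d,d), marked(d,e), marked(e,a), marked(e,d), marked(e,e)}  (17 atoms)
goal ⊆ F1  ⇒  h_max = 1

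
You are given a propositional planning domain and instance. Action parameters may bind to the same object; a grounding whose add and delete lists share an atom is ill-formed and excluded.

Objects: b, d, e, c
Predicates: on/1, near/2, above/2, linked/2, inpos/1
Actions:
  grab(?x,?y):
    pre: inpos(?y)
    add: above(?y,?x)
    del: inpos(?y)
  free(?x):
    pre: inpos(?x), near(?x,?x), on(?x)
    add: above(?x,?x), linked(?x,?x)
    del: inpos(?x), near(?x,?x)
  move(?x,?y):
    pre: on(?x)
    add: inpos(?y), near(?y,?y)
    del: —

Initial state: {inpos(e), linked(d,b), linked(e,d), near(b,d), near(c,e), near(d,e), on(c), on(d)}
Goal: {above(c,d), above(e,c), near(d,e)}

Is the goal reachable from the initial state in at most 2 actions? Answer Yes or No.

No

1. grab(c,e)  →  {above(e,c), linked(d,b), linked(e,d), near(b,d), near(c,e), near(d,e), on(c), on(d)}
2. move(d,c)  →  {above(e,c), inpos(c), linked(d,b), linked(e,d), near(b,d), near(c,c), near(c,e), near(d,e), on(c), on(d)}
3. grab(d,c)  →  {above(c,d), above(e,c), linked(d,b), linked(e,d), near(b,d), near(c,c), near(c,e), near(d,e), on(c), on(d)}
optimal plan length = 3; 3 > 2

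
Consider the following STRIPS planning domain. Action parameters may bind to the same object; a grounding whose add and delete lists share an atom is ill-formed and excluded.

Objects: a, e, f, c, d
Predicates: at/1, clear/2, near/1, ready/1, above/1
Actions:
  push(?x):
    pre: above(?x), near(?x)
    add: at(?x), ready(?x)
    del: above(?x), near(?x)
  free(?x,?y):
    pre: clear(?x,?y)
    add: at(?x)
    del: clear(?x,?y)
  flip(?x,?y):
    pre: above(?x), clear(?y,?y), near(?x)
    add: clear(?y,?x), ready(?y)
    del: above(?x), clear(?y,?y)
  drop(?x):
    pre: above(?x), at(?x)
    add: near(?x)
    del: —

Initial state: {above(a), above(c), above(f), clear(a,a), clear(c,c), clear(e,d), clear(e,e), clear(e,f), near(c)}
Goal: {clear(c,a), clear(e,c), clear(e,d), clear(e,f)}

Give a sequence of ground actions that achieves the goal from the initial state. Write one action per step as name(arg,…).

free(a,a); flip(c,e); drop(a); flip(a,c)

1. free(a,a)  →  {above(a), above(c), above(f), at(a), clear(c,c), clear(e,d), clear(e,e), clear(e,f), near(c)}
2. flip(c,e)  →  {above(a), above(f), at(a), clear(c,c), clear(e,c), clear(e,d), clear(e,f), near(c), ready(e)}
3. drop(a)  →  {above(a), above(f), at(a), clear(c,c), clear(e,c), clear(e,d), clear(e,f), near(a), near(c), ready(e)}
4. flip(a,c)  →  {above(f), at(a), clear(c,a), clear(e,c), clear(e,d), clear(e,f), near(a), near(c), ready(c), ready(e)}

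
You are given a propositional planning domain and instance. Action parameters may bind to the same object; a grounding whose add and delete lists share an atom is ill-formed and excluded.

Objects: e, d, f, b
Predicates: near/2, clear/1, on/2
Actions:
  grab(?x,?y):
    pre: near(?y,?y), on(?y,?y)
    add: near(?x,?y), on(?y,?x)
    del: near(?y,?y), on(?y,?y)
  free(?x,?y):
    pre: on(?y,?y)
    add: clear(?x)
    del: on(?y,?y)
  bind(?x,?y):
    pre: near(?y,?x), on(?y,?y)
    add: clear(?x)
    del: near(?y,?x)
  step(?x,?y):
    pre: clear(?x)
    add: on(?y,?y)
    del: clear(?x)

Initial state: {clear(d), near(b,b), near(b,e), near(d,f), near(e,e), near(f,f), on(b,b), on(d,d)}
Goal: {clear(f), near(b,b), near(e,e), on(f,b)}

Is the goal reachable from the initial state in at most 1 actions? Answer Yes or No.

No

1. free(f,d)  →  {clear(d), clear(f), near(b,b), near(b,e), near(d,f), near(e,e), near(f,f), on(b,b)}
2. step(d,f)  →  {clear(f), near(b,b), near(b,e), near(d,f), near(e,e), near(f,f), on(b,b), on(f,f)}
3. grab(b,f)  →  {clear(f), near(b,b), near(b,e), near(b,f), near(d,f), near(e,e), on(b,b), on(f,b)}
optimal plan length = 3; 3 > 1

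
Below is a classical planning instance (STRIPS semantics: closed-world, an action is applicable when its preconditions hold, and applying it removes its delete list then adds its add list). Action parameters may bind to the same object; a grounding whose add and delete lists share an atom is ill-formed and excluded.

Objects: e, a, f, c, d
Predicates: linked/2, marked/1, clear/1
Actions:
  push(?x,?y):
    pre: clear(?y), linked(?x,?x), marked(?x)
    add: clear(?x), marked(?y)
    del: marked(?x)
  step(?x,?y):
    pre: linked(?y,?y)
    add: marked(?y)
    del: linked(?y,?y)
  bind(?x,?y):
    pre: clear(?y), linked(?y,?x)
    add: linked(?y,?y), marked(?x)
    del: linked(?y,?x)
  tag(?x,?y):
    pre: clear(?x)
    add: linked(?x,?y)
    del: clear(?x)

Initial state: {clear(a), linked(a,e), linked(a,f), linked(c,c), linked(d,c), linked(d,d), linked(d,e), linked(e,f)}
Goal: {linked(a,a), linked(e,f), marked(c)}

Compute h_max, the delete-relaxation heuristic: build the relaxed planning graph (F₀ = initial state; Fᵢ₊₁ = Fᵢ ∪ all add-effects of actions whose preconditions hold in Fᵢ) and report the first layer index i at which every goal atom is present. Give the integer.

1

F0 = init (8 atoms)
F1 = F0 ∪ {linked(a,a), linked(a,c), linked(a,d), marked(c), marked(d), marked(e), marked(f)}  (15 atoms)
goal ⊆ F1  ⇒  h_max = 1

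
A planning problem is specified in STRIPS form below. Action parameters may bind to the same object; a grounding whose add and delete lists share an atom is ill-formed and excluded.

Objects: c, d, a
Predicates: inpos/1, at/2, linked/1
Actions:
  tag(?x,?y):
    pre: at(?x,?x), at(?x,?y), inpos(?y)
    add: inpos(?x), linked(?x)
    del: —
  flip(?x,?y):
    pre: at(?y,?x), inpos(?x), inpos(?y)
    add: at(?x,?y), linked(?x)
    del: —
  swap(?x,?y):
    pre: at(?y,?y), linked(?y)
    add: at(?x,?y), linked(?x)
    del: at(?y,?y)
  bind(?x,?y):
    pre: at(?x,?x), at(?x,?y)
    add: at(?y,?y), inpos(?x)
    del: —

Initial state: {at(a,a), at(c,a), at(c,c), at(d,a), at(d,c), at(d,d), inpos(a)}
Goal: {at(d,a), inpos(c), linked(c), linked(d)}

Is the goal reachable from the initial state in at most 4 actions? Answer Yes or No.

1. tag(c,a)  →  {at(a,a), at(c,a), at(c,c), at(d,a), at(d,c), at(d,d), inpos(a), inpos(c), linked(c)}
2. tag(d,c)  →  {at(a,a), at(c,a), at(c,c), at(d,a), at(d,c), at(d,d), inpos(a), inpos(c), inpos(d), linked(c), linked(d)}
optimal plan length = 2; 2 ≤ 4

Yes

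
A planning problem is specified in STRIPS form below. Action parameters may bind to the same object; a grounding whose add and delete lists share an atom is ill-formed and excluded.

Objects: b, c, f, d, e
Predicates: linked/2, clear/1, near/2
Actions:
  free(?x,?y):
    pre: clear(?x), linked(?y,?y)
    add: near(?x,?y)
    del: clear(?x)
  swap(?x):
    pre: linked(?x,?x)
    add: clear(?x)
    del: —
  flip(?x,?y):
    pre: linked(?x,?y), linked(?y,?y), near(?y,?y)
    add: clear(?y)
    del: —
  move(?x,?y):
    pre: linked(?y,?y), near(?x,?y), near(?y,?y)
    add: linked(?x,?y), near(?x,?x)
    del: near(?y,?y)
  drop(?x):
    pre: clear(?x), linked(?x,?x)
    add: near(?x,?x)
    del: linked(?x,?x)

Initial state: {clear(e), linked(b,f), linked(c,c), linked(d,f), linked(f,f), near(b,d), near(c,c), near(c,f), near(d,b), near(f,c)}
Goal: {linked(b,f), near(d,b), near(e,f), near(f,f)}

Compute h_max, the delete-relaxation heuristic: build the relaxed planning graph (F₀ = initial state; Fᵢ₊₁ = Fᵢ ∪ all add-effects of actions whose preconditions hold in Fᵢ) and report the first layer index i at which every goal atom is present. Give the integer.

1

F0 = init (10 atoms)
F1 = F0 ∪ {clear(c), clear(f), linked(f,c), near(e,c), near(e,f), near(f,f)}  (16 atoms)
goal ⊆ F1  ⇒  h_max = 1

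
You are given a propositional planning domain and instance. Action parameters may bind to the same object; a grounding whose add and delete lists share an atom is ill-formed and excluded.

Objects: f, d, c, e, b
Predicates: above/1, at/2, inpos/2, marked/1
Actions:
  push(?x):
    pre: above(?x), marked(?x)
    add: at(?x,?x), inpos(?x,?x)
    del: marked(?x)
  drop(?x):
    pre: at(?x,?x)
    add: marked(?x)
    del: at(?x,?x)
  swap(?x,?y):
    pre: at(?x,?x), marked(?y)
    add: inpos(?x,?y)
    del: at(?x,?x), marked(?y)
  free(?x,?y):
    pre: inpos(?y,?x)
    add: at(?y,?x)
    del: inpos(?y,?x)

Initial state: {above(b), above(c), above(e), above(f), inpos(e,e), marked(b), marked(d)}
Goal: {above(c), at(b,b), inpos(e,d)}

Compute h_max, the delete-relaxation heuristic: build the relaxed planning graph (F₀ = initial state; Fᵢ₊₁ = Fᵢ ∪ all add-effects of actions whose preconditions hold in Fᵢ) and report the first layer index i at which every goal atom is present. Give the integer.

F0 = init (7 atoms)
F1 = F0 ∪ {at(b,b), at(e,e), inpos(b,b)}  (10 atoms)
F2 = F1 ∪ {inpos(b,d), inpos(e,b), inpos(e,d), marked(e)}  (14 atoms)
goal ⊆ F2  ⇒  h_max = 2

2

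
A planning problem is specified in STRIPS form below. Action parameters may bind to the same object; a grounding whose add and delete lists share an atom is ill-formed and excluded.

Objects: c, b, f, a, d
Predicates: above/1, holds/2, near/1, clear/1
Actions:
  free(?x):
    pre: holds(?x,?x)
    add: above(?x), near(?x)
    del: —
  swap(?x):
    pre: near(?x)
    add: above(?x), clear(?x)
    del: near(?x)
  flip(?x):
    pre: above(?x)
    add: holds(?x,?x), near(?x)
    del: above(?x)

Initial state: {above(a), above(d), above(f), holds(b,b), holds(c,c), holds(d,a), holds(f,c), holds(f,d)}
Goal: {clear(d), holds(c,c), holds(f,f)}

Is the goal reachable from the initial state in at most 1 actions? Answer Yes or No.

No

1. flip(f)  →  {above(a), above(d), holds(b,b), holds(c,c), holds(d,a), holds(f,c), holds(f,d), holds(f,f), near(f)}
2. flip(d)  →  {above(a), holds(b,b), holds(c,c), holds(d,a), holds(d,d), holds(f,c), holds(f,d), holds(f,f), near(d), near(f)}
3. swap(d)  →  {above(a), above(d), clear(d), holds(b,b), holds(c,c), holds(d,a), holds(d,d), holds(f,c), holds(f,d), holds(f,f), near(f)}
optimal plan length = 3; 3 > 1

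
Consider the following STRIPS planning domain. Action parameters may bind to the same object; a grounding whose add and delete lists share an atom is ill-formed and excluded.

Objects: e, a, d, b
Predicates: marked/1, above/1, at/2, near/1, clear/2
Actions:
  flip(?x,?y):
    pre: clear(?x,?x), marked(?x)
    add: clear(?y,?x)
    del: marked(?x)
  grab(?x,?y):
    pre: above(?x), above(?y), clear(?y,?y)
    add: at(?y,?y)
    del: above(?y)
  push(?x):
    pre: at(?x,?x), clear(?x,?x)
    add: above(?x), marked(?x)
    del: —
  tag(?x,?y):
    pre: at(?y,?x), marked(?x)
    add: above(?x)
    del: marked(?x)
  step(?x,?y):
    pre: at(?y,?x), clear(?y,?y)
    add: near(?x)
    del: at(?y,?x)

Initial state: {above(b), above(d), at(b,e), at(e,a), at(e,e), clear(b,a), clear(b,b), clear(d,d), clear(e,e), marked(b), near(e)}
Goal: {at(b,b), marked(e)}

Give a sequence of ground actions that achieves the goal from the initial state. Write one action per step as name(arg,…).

grab(d,b); push(e)

1. grab(d,b)  →  {above(d), at(b,b), at(b,e), at(e,a), at(e,e), clear(b,a), clear(b,b), clear(d,d), clear(e,e), marked(b), near(e)}
2. push(e)  →  {above(d), above(e), at(b,b), at(b,e), at(e,a), at(e,e), clear(b,a), clear(b,b), clear(d,d), clear(e,e), marked(b), marked(e), near(e)}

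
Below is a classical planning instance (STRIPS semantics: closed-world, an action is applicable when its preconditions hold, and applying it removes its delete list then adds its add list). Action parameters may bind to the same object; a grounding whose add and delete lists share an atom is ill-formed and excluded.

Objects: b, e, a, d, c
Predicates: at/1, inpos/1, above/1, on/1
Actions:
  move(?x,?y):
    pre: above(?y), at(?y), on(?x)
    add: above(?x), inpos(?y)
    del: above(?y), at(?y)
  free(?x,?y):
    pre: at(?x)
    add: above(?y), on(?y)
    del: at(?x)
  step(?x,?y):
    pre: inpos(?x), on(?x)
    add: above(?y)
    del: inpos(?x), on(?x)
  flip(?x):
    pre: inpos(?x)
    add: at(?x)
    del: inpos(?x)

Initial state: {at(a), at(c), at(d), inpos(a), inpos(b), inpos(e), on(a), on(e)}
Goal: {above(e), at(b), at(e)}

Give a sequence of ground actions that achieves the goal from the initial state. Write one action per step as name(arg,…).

free(a,e); flip(b); flip(e)

1. free(a,e)  →  {above(e), at(c), at(d), inpos(a), inpos(b), inpos(e), on(a), on(e)}
2. flip(b)  →  {above(e), at(b), at(c), at(d), inpos(a), inpos(e), on(a), on(e)}
3. flip(e)  →  {above(e), at(b), at(c), at(d), at(e), inpos(a), on(a), on(e)}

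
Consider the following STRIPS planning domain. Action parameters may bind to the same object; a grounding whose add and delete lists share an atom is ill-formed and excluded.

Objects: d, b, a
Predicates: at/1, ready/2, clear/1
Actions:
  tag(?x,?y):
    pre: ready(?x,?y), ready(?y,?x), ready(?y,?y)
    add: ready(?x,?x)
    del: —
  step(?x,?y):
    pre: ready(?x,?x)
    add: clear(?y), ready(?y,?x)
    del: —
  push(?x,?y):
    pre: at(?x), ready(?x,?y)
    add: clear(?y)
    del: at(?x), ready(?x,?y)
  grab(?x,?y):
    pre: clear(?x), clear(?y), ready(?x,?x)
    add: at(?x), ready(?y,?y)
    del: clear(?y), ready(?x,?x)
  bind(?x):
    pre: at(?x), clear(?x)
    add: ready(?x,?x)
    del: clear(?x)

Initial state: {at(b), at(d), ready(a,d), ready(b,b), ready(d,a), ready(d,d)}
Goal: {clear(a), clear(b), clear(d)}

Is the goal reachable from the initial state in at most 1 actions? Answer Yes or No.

No

1. step(d,d)  →  {at(b), at(d), clear(d), ready(a,d), ready(b,b), ready(d,a), ready(d,d)}
2. step(d,b)  →  {at(b), at(d), clear(b), clear(d), ready(a,d), ready(b,b), ready(b,d), ready(d,a), ready(d,d)}
3. step(d,a)  →  {at(b), at(d), clear(a), clear(b), clear(d), ready(a,d), ready(b,b), ready(b,d), ready(d,a), ready(d,d)}
optimal plan length = 3; 3 > 1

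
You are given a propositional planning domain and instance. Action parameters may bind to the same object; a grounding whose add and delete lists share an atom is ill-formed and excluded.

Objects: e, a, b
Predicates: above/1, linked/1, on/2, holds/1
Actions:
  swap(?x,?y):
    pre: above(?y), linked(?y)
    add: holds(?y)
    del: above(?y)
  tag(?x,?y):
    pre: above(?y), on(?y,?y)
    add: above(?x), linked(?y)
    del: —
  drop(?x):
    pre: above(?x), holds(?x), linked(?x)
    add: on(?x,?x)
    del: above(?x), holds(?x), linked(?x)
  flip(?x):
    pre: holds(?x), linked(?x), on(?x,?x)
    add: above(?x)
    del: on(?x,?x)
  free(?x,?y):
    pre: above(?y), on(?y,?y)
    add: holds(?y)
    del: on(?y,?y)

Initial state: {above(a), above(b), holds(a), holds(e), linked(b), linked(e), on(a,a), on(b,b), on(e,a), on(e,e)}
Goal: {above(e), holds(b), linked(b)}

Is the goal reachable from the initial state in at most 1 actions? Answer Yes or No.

No

1. swap(e,b)  →  {above(a), holds(a), holds(b), holds(e), linked(b), linked(e), on(a,a), on(b,b), on(e,a), on(e,e)}
2. tag(e,a)  →  {above(a), above(e), holds(a), holds(b), holds(e), linked(a), linked(b), linked(e), on(a,a), on(b,b), on(e,a), on(e,e)}
optimal plan length = 2; 2 > 1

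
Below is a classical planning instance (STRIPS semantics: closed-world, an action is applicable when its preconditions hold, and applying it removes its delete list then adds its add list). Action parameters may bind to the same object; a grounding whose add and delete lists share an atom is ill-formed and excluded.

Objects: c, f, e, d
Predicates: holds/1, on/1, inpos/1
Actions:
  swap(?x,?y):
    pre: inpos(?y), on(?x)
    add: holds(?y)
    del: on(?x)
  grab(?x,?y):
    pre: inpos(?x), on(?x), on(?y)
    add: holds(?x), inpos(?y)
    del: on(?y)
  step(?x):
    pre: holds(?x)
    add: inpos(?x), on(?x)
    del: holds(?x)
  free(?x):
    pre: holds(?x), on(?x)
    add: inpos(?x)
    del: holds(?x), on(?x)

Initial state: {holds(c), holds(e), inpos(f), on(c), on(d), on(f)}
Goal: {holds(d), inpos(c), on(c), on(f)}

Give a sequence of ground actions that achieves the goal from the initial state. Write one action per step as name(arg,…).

grab(f,d); swap(c,d); step(c)

1. grab(f,d)  →  {holds(c), holds(e), holds(f), inpos(d), inpos(f), on(c), on(f)}
2. swap(c,d)  →  {holds(c), holds(d), holds(e), holds(f), inpos(d), inpos(f), on(f)}
3. step(c)  →  {holds(d), holds(e), holds(f), inpos(c), inpos(d), inpos(f), on(c), on(f)}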